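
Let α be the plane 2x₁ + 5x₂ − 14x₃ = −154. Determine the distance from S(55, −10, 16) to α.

2/3

n = (2, 5, −14); n·P − (-154) = -10; |n| = 15; distance = 10/15 = 2/3.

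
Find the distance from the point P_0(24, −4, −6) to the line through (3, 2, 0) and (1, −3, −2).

A direction vector is d = (−2, −5, −2).
AP = (21, −6, −6); AP·d = 0, |AP|² = 513, |d|² = 33.
distance² = |AP|² − (AP·d)²/|d|² = 513 − 0/33 = 513, so the distance is 3√57.

3√57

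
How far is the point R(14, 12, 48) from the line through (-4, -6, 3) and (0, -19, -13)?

A direction vector is d = (4, -13, -16).
AP = (18, 18, 45), and AP × d = (297, 468, -306).
|AP × d|² = 400869 and |d|² = 441, so the distance is √(400869/441) = √909 = 3√101.

3√101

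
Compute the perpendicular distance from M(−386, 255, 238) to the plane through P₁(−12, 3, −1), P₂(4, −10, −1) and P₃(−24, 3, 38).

6

P₁P₂ = (16, −13, 0) and P₁P₃ = (−12, 0, 39), so a normal is n = P₁P₂ × P₁P₃ = (−507, −624, −156).
n = (−507, −624, −156); n·P − 4368 = -4914; |n| = 819; distance = 4914/819 = 6.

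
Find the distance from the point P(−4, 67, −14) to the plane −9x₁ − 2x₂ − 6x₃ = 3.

17/11

Normal vector n = (−9, −2, −6), and n·(−4, 67, −14) − 3 = −17.
|n| = √(81 + 4 + 36) = 11, so the distance is |-17|/11 = 17/11.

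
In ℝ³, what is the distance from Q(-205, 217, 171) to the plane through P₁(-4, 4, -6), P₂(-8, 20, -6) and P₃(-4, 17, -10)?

3

P₁P₂ = (-4, 16, 0) and P₁P₃ = (0, 13, -4), so a normal is n = P₁P₂ × P₁P₃ = (-64, -16, -52).
Then n·(-205, 217, 171) - 504 = 252.
|n| = √(4096 + 256 + 2704) = 84, so the distance is |252|/84 = 3.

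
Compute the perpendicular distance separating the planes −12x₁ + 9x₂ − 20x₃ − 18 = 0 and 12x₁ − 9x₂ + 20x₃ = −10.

8/25

Divide the second equation by -1 to match normals: −12x₁ + 9x₂ − 20x₃ = 10.
With common normal n = (−12, 9, −20) (|n| = 25), the distance is |18 − 10|/|n| = 8/25.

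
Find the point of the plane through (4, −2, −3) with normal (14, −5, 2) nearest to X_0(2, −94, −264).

n = (14, −5, 2), |n|² = 225, and n·X_0 − 60 = -90.
t = -90/225 = -2/5, so the foot is X_0 − t·n = (2, −94, −264) − (-2/5)·(14, −5, 2) = (38/5, −96, −1316/5).

(38/5, -96, -1316/5)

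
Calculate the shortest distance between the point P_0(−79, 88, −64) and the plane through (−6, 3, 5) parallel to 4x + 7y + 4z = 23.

3

Parallel planes share the normal n = (4, 7, 4); since (−6, 3, 5) lies on the plane, its equation is 4x + 7y + 4z = 17.
Then n·(−79, 88, −64) − 17 = 27.
|n| = √(16 + 49 + 16) = 9, so the distance is |27|/9 = 3.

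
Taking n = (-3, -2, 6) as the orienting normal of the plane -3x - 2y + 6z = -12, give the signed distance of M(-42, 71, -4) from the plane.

-4

n·M − (-12) = -28.
|n| = 7, so the signed distance is -28/7 = -4.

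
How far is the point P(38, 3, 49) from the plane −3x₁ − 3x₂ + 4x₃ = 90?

Normal vector n = (−3, −3, 4), and n·(38, 3, 49) − 90 = −17.
|n| = √(9 + 9 + 16) = √34, so the distance is |-17|/√34 = √34/2.

17/√34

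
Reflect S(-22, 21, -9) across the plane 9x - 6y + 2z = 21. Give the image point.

(32, -15, 3)

With n = (9, -6, 2), the signed offset is (n·S − 21)/|n|² = -363/121 = -3.
S' = S − 2t·n = (-22, 21, -9) − (-6)·(9, -6, 2) = (32, -15, 3).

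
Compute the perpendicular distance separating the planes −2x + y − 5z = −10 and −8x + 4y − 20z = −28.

Divide the second equation by 4 to match normals: −2x + y − 5z = -7.
With common normal n = (−2, 1, −5) (|n| = √30), the distance is |(-10) − (-7)|/|n| = 3/√30 = √30/10.

√30/10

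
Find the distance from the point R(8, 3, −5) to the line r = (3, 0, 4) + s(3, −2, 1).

√115

Direction vector d = (3, −2, 1).
AP = (5, 3, −9), and AP × d = (−15, −32, −19).
|AP × d|² = 1610 and |d|² = 14, so the distance is √(1610/14) = √115.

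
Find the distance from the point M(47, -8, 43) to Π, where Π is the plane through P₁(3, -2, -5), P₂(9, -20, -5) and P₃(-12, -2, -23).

12/√65

P₁P₂ = (6, -18, 0) and P₁P₃ = (-15, 0, -18), so a normal is n = P₁P₂ × P₁P₃ = (324, 108, -270).
Then n·(47, -8, 43) - 2106 = 648.
|n| = √(104976 + 11664 + 72900) = 54√65, so the distance is |648|/(54√65) = 12√65/65.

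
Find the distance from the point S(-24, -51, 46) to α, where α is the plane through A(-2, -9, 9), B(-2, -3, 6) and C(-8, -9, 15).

4

AB = (0, 6, -3) and AC = (-6, 0, 6), so a normal is n = AB × AC = (36, 18, 36).
d = |36·(-24) + 18·(-51) + 36·46 − 90| / √(1296 + 324 + 1296) = |-216| / 54 = 4.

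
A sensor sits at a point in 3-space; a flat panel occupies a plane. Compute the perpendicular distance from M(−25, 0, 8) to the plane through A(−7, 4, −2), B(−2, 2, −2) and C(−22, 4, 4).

AB = (5, −2, 0) and AC = (−15, 0, 6), so a normal is n = AB × AC = (−12, −30, −30).
d = |(-12)·(-25) + (-30)·0 + (-30)·8 − 24| / √(144 + 900 + 900) = |36| / (18√6) = 2/√6.

2/√6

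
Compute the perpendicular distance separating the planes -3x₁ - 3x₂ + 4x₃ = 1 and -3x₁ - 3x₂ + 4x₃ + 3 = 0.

2√34/17

Both planes have normal n = (-3, -3, 4), |n| = √34. Any point on the first plane is at distance |(-3) − 1|/|n| = 4/√34 = 2√34/17 from the second.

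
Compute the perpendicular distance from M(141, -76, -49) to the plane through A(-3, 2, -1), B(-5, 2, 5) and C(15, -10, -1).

6

AB = (-2, 0, 6) and AC = (18, -12, 0), so a normal is n = AB × AC = (72, 108, 24).
n = (72, 108, 24); n·P − (-24) = 792; |n| = 132; distance = 792/132 = 6.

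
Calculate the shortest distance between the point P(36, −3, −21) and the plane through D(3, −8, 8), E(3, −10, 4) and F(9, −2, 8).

9

DE = (0, −2, −4) and DF = (6, 6, 0), so a normal is n = DE × DF = (24, −24, 12).
Then n·(36, −3, −21) − 360 = 324.
|n| = √(576 + 576 + 144) = 36, so the distance is |324|/36 = 9.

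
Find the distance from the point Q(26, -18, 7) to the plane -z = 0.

7

n = (0, 0, -1); n·P − 0 = -7; |n| = 1; distance = 7/1 = 7.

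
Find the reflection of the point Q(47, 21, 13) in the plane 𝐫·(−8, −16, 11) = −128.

With n = (−8, −16, 11), the signed offset is (n·Q − (-128))/|n|² = -441/441 = -1.
Q' = Q − 2t·n = (47, 21, 13) − (-2)·(−8, −16, 11) = (31, −11, 35).

(31, -11, 35)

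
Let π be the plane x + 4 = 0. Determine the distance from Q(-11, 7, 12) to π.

Normal vector n = (1, 0, 0), and n·(-11, 7, 12) - (-4) = -7.
|n| = √(1 + 0 + 0) = 1, so the distance is |-7|/1 = 7.

7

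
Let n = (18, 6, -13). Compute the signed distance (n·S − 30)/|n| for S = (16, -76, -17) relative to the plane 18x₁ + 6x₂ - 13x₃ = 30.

1

n·S − 30 = 23.
|n| = 23, so the signed distance is 23/23 = 1.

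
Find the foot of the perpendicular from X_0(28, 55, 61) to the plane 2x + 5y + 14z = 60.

(18, 30, -9)

The perpendicular from X_0 has direction n = (2, 5, 14): r = (28, 55, 61) + t(2, 5, 14).
Substitute into the plane: n·(X_0 + tn) = 60 gives 1185 + 225t = 60, so t = -5.
Foot = (28, 55, 61) + (-5)·(2, 5, 14) = (18, 30, -9).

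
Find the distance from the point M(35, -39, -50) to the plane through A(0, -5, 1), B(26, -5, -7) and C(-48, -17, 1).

AB = (26, 0, -8) and AC = (-48, -12, 0), so a normal is n = AB × AC = (-96, 384, -312).
n = (-96, 384, -312); n·P − (-2232) = -504; |n| = 504; distance = 504/504 = 1.

1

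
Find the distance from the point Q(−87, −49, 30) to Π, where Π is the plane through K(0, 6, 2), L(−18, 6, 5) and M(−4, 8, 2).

KL = (−18, 0, 3) and KM = (−4, 2, 0), so a normal is n = KL × KM = (−6, −12, −36).
Then n·(−87, −49, 30) − (−144) = 174.
|n| = √(36 + 144 + 1296) = 6√41, so the distance is |174|/(6√41) = 29√41/41.

29√41/41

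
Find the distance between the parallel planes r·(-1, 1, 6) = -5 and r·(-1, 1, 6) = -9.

2√38/19

With common normal n = (-1, 1, 6) (|n| = √38), the distance is |(-5) − (-9)|/|n| = 4/√38 = 2√38/19.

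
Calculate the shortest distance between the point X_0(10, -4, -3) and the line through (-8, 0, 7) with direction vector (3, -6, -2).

Direction vector d = (3, -6, -2).
AP = (18, -4, -10), and AP × d = (-52, 6, -96).
|AP × d|² = 11956 and |d|² = 49, so the distance is √(11956/49) = √244 = 2√61.

2√61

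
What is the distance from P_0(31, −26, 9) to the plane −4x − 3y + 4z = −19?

9√41/41

Normal vector n = (−4, −3, 4), and n·(31, −26, 9) − (−19) = 9.
|n| = √(16 + 9 + 16) = √41, so the distance is |9|/√41 = 9/√41.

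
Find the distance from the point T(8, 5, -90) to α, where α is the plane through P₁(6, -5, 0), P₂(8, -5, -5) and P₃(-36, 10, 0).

P₁P₂ = (2, 0, -5) and P₁P₃ = (-42, 15, 0), so a normal is n = P₁P₂ × P₁P₃ = (75, 210, 30).
Then n·(8, 5, -90) - (-600) = -450.
|n| = √(5625 + 44100 + 900) = 225, so the distance is |-450|/225 = 2.

2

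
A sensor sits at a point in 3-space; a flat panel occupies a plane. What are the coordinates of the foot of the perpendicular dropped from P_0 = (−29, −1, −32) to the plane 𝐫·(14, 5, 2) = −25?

The perpendicular from P_0 has direction n = (14, 5, 2): r = (−29, −1, −32) + t(14, 5, 2).
Substitute into the plane: n·(P_0 + tn) = -25 gives -475 + 225t = -25, so t = 2.
Foot = (−29, −1, −32) + 2·(14, 5, 2) = (−1, 9, −28).

(-1, 9, -28)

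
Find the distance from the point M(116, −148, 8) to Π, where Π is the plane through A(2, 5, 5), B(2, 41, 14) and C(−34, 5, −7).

AB = (0, 36, 9) and AC = (−36, 0, −12), so a normal is n = AB × AC = (−432, −324, 1296).
Then n·(116, −148, 8) − 3996 = 4212.
|n| = √(186624 + 104976 + 1679616) = 1404, so the distance is |4212|/1404 = 3.

3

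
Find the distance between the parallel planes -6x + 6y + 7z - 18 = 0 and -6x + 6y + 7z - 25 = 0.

7/11

Both planes have normal n = (-6, 6, 7), |n| = 11. Any point on the first plane is at distance |25 − 18|/|n| = 7/11 from the second.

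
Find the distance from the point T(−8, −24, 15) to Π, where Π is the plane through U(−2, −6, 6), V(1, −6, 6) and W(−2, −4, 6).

UV = (3, 0, 0) and UW = (0, 2, 0), so a normal is n = UV × UW = (0, 0, 6).
Then n·(−8, −24, 15) − 36 = 54.
|n| = √(0 + 0 + 36) = 6, so the distance is |54|/6 = 9.

9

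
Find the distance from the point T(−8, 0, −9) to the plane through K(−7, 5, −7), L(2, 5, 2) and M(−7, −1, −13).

4/√3

KL = (9, 0, 9) and KM = (0, −6, −6), so a normal is n = KL × KM = (54, 54, −54).
n = (54, 54, −54); n·P − 270 = -216; |n| = 54√3; distance = 216/(54√3) = 4/√3.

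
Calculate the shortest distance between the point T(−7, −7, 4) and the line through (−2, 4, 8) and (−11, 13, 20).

A direction vector is d = (−9, 9, 12).
AP = (−5, −11, −4), and AP × d = (−96, 96, −144).
|AP × d|² = 39168 and |d|² = 306, so the distance is √(39168/306) = √128 = 8√2.

8√2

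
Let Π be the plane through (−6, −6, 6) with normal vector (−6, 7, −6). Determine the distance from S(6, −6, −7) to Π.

The plane has equation n·(r − (−6, −6, 6)) = 0, i.e. n·r = -42.
Then n·(6, −6, −7) − (−42) = 6.
|n| = √(36 + 49 + 36) = 11, so the distance is |6|/11 = 6/11.

6/11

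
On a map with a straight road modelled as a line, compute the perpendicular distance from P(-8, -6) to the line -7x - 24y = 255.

11/5

d = |(-7)·(-8) + (-24)·(-6) − 255| / √(49 + 576) = |-55|/25 = 11/5.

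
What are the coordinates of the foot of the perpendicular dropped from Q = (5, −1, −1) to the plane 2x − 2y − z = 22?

(7, -3, -2)

The perpendicular from Q has direction n = (2, −2, −1): r = (5, −1, −1) + t(2, −2, −1).
Substitute into the plane: n·(Q + tn) = 22 gives 13 + 9t = 22, so t = 1.
Foot = (5, −1, −1) + 1·(2, −2, −1) = (7, −3, −2).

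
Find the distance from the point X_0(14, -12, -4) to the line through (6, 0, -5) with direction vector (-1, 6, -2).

3√5

Direction vector d = (-1, 6, -2).
AP = (8, -12, 1); AP·d = -82, |AP|² = 209, |d|² = 41.
distance² = |AP|² − (AP·d)²/|d|² = 209 − 6724/41 = 45, so the distance is 3√5.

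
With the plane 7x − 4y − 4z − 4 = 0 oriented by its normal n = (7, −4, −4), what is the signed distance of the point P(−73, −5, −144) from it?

n·P − 4 = 81.
|n| = 9, so the signed distance is 81/9 = 9.

9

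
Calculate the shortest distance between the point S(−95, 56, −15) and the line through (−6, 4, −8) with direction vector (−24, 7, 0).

√674

Direction vector d = (−24, 7, 0).
AP = (−89, 52, −7), and AP × d = (49, 168, 625).
|AP × d|² = 421250 and |d|² = 625, so the distance is √(421250/625) = √674.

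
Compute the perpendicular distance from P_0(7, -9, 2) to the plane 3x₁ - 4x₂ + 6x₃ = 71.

2√61/61

Normal vector n = (3, -4, 6), and n·(7, -9, 2) - 71 = -2.
|n| = √(9 + 16 + 36) = √61, so the distance is |-2|/√61 = 2/√61.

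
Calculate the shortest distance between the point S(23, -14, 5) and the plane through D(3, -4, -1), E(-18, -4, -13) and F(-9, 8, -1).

2/9

DE = (-21, 0, -12) and DF = (-12, 12, 0), so a normal is n = DE × DF = (144, 144, -252).
Then n·(23, -14, 5) - 108 = -72.
|n| = √(20736 + 20736 + 63504) = 324, so the distance is |-72|/324 = 2/9.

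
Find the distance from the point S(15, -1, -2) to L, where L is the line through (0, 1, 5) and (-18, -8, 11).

A direction vector is d = (-18, -9, 6).
AP = (15, -2, -7), and AP × d = (-75, 36, -171).
|AP × d|² = 36162 and |d|² = 441, so the distance is √(36162/441) = √82.

√82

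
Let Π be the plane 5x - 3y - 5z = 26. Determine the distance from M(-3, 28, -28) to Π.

Normal vector n = (5, -3, -5), and n·(-3, 28, -28) - 26 = 15.
|n| = √(25 + 9 + 25) = √59, so the distance is |15|/√59 = 15√59/59.

15/√59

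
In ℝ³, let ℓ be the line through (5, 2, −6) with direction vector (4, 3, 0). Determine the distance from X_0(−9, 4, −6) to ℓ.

10

Direction vector d = (4, 3, 0).
AP = (−14, 2, 0), and AP × d = (0, 0, −50).
|AP × d|² = 2500 and |d|² = 25, so the distance is √(2500/25) = √100 = 10.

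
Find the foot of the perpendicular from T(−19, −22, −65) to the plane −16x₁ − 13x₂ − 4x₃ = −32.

(13, 4, -57)

The perpendicular from T has direction n = (−16, −13, −4): r = (−19, −22, −65) + λ(−16, −13, −4).
Substitute into the plane: n·(T + λn) = -32 gives 850 + 441λ = -32, so λ = -2.
Foot = (−19, −22, −65) + (-2)·(−16, −13, −4) = (13, 4, −57).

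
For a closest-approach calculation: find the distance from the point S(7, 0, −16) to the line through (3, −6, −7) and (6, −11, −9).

√133

A direction vector is d = (3, −5, −2).
AP = (4, 6, −9), and AP × d = (−57, −19, −38).
|AP × d|² = 5054 and |d|² = 38, so the distance is √(5054/38) = √133.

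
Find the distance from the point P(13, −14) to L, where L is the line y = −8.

6

d = |0·13 + 1·(-14) − (-8)| / √(0 + 1) = |-6|/1 = 6.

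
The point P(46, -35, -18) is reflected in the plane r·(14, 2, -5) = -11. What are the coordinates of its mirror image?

(-38, -47, 12)

n = (14, 2, -5), |n|² = 225, n·P − (-11) = 675, so t = 675/225 = 3.
Foot F = P − 3·n = (4, -41, -3); the reflection is 2F − P = (-38, -47, 12).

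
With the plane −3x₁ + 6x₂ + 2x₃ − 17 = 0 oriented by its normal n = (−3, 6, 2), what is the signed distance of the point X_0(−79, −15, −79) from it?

-4

n·X_0 − 17 = -28.
|n| = 7, so the signed distance is -28/7 = -4.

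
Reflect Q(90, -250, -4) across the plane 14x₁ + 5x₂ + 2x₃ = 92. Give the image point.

(506/5, -246, -12/5)

With n = (14, 5, 2), the signed offset is (n·Q − 92)/|n|² = -90/225 = -2/5.
Q' = Q − 2t·n = (90, -250, -4) − (-4/5)·(14, 5, 2) = (506/5, -246, -12/5).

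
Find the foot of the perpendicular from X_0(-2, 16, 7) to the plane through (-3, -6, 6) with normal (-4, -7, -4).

The perpendicular from X_0 has direction n = (-4, -7, -4): r = (-2, 16, 7) + μ(-4, -7, -4).
Substitute into the plane: n·(X_0 + μn) = 30 gives -132 + 81μ = 30, so μ = 2.
Foot = (-2, 16, 7) + 2·(-4, -7, -4) = (-10, 2, -1).

(-10, 2, -1)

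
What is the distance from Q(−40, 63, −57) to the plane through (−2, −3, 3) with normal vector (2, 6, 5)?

The plane has equation n·(r − (−2, −3, 3)) = 0, i.e. n·r = -7.
n = (2, 6, 5); n·P − (-7) = 20; |n| = √65; distance = 20/√65 = 4√65/13.

4√65/13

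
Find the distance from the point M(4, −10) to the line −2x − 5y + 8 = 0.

d = |(-2)·4 + (-5)·(-10) − (-8)| / √(4 + 25) = |50|/√29 = 50/√29.

50/√29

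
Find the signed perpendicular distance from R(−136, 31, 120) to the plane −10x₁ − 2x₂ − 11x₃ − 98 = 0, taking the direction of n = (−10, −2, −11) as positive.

-8

n·R − 98 = -120.
|n| = 15, so the signed distance is -120/15 = -8.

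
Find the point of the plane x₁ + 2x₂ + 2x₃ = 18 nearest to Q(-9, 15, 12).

The perpendicular from Q has direction n = (1, 2, 2): r = (-9, 15, 12) + μ(1, 2, 2).
Substitute into the plane: n·(Q + μn) = 18 gives 45 + 9μ = 18, so μ = -3.
Foot = (-9, 15, 12) + (-3)·(1, 2, 2) = (-12, 9, 6).

(-12, 9, 6)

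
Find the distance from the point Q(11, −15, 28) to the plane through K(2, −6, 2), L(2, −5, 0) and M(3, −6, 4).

KL = (0, 1, −2) and KM = (1, 0, 2), so a normal is n = KL × KM = (2, −2, −1).
Then n·(11, −15, 28) − 14 = 10.
|n| = √(4 + 4 + 1) = 3, so the distance is |10|/3 = 10/3.

10/3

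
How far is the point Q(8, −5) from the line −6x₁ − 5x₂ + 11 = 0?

12√61/61

d = |(-6)·8 + (-5)·(-5) − (-11)| / √(36 + 25) = |-12|/√61 = 12/√61.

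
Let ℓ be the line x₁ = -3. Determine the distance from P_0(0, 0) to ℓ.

3

d = |1·0 + 0·0 − (-3)| / √(1 + 0) = |3|/1 = 3.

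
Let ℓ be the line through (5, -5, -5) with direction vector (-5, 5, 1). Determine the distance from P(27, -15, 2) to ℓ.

√174

Direction vector d = (-5, 5, 1).
AP = (22, -10, 7), and AP × d = (-45, -57, 60).
|AP × d|² = 8874 and |d|² = 51, so the distance is √(8874/51) = √174.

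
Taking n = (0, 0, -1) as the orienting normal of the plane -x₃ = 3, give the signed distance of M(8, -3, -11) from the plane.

n·M − 3 = 8.
|n| = 1, so the signed distance is 8/1 = 8.

8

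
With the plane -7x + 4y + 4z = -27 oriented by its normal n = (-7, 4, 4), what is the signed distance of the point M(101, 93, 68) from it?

-4

n·M − (-27) = -36.
|n| = 9, so the signed distance is -36/9 = -4.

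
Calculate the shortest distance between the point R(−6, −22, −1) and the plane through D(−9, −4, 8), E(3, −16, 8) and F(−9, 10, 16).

1/3

DE = (12, −12, 0) and DF = (0, 14, 8), so a normal is n = DE × DF = (−96, −96, 168).
d = |(-96)·(-6) + (-96)·(-22) + 168·(-1) − 2592| / √(9216 + 9216 + 28224) = |-72| / 216 = 1/3.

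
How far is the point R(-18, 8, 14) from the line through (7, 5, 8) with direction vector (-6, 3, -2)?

√229

Direction vector d = (-6, 3, -2).
AP = (-25, 3, 6); AP·d = 147, |AP|² = 670, |d|² = 49.
distance² = |AP|² − (AP·d)²/|d|² = 670 − 21609/49 = 229, so the distance is √229.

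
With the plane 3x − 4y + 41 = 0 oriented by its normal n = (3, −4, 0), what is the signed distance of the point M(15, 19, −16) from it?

2

n·M − (-41) = 10.
|n| = 5, so the signed distance is 10/5 = 2.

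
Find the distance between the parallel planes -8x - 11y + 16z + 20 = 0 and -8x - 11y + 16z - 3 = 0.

With common normal n = (-8, -11, 16) (|n| = 21), the distance is |(-20) − 3|/|n| = 23/21.

23/21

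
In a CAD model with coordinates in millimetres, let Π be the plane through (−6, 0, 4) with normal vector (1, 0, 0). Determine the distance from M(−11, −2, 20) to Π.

5

The plane has equation n·(r − (−6, 0, 4)) = 0, i.e. n·r = -6.
Then n·(−11, −2, 20) − (−6) = −5.
|n| = √(1 + 0 + 0) = 1, so the distance is |-5|/1 = 5.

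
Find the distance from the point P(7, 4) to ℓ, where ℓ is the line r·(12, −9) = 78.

The normal to the line is n = (12, −9) with |n| = 15.
|n·P − 78| = |48 − 78| = 30, so the distance is 30/15 = 2.

2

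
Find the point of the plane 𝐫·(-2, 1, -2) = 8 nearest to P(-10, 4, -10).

(-2, 0, -2)

n = (-2, 1, -2), |n|² = 9, and n·P − 8 = 36.
t = 36/9 = 4, so the foot is P − t·n = (-10, 4, -10) − 4·(-2, 1, -2) = (-2, 0, -2).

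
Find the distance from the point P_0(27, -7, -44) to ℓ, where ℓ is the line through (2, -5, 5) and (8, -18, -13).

√914

A direction vector is d = (6, -13, -18).
AP = (25, -2, -49); AP·d = 1058, |AP|² = 3030, |d|² = 529.
distance² = |AP|² − (AP·d)²/|d|² = 3030 − 1119364/529 = 914, so the distance is √914.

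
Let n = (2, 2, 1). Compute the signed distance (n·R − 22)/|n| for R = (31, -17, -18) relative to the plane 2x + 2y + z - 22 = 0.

-4

n·R − 22 = -12.
|n| = 3, so the signed distance is -12/3 = -4.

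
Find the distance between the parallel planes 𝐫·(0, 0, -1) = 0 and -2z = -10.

Divide the second equation by 2 to match normals: -z = -5.
With common normal n = (0, 0, -1) (|n| = 1), the distance is |0 − (-5)|/|n| = 5/1 = 5.

5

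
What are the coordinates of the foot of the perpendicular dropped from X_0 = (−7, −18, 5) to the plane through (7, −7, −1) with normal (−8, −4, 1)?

(9, -10, 3)

The perpendicular from X_0 has direction n = (−8, −4, 1): r = (−7, −18, 5) + λ(−8, −4, 1).
Substitute into the plane: n·(X_0 + λn) = -29 gives 133 + 81λ = -29, so λ = -2.
Foot = (−7, −18, 5) + (-2)·(−8, −4, 1) = (9, −10, 3).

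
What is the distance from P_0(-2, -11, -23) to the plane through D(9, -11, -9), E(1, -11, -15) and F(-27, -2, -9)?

DE = (-8, 0, -6) and DF = (-36, 9, 0), so a normal is n = DE × DF = (54, 216, -72).
d = |54·(-2) + 216·(-11) + (-72)·(-23) − (-1242)| / √(2916 + 46656 + 5184) = |414| / 234 = 23/13.

23/13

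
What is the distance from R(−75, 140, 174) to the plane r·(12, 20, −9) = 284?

n = (12, 20, −9); n·P − 284 = 50; |n| = 25; distance = 50/25 = 2.

2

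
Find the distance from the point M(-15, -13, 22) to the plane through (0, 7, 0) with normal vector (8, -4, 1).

2

The plane has equation n·(r − (0, 7, 0)) = 0, i.e. n·r = -28.
n = (8, -4, 1); n·P − (-28) = -18; |n| = 9; distance = 18/9 = 2.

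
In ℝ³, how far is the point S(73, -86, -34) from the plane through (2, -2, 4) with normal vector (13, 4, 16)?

The plane has equation n·(r − (2, -2, 4)) = 0, i.e. n·r = 82.
Then n·(73, -86, -34) - 82 = -21.
|n| = √(169 + 16 + 256) = 21, so the distance is |-21|/21 = 1.

1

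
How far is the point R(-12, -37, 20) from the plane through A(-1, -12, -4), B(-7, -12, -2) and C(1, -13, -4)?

AB = (-6, 0, 2) and AC = (2, -1, 0), so a normal is n = AB × AC = (2, 4, 6).
Then n·(-12, -37, 20) - (-74) = 22.
|n| = √(4 + 16 + 36) = 2√14, so the distance is |22|/(2√14) = 11/√14.

11√14/14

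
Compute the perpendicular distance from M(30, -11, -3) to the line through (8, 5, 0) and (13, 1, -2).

A direction vector is d = (5, -4, -2).
AP = (22, -16, -3), and AP × d = (20, 29, -8).
|AP × d|² = 1305 and |d|² = 45, so the distance is √(1305/45) = √29.

√29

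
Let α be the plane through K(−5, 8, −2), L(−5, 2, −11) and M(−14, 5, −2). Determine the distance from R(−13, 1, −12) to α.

√14/2

KL = (0, −6, −9) and KM = (−9, −3, 0), so a normal is n = KL × KM = (−27, 81, −54).
Then n·(−13, 1, −12) − 891 = 189.
|n| = √(729 + 6561 + 2916) = 27√14, so the distance is |189|/(27√14) = √14/2.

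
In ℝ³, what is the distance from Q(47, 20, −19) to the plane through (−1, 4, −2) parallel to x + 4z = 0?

20√17/17

Parallel planes share the normal n = (1, 0, 4); since (−1, 4, −2) lies on the plane, its equation is x + 4z = -9.
Then n·(47, 20, −19) − (−9) = −20.
|n| = √(1 + 0 + 16) = √17, so the distance is |-20|/√17 = 20√17/17.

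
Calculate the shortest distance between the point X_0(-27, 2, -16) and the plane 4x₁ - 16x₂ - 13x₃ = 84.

n = (4, -16, -13); n·P − 84 = -16; |n| = 21; distance = 16/21.

16/21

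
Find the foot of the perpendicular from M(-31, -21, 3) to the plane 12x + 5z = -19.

n = (12, 0, 5), |n|² = 169, and n·M − (-19) = -338.
t = -338/169 = -2, so the foot is M − t·n = (-31, -21, 3) − (-2)·(12, 0, 5) = (-7, -21, 13).

(-7, -21, 13)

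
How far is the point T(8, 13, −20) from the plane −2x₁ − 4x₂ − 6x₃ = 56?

√14/7

Normal vector n = (−2, −4, −6), and n·(8, 13, −20) − 56 = −4.
|n| = √(4 + 16 + 36) = 2√14, so the distance is |-4|/(2√14) = √14/7.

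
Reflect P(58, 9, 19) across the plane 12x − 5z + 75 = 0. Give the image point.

(-38, 9, 59)

With n = (12, 0, −5), the signed offset is (n·P − (-75))/|n|² = 676/169 = 4.
P' = P − 2t·n = (58, 9, 19) − 8·(12, 0, −5) = (−38, 9, 59).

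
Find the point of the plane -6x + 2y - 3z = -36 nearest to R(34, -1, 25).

(4, 9, 10)

The perpendicular from R has direction n = (-6, 2, -3): r = (34, -1, 25) + μ(-6, 2, -3).
Substitute into the plane: n·(R + μn) = -36 gives -281 + 49μ = -36, so μ = 5.
Foot = (34, -1, 25) + 5·(-6, 2, -3) = (4, 9, 10).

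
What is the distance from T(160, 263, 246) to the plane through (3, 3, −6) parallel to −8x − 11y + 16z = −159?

Parallel planes share the normal n = (−8, −11, 16); since (3, 3, −6) lies on the plane, its equation is −8x − 11y + 16z = -153.
d = |(-8)·160 + (-11)·263 + 16·246 − (-153)| / √(64 + 121 + 256) = |-84| / 21 = 4.

4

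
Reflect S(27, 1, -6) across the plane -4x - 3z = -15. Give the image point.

(3, 1, -24)

With n = (-4, 0, -3), the signed offset is (n·S − (-15))/|n|² = -75/25 = -3.
S' = S − 2t·n = (27, 1, -6) − (-6)·(-4, 0, -3) = (3, 1, -24).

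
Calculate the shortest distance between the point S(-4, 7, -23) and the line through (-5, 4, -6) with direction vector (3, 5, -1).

2√66

Direction vector d = (3, 5, -1).
AP = (1, 3, -17), and AP × d = (82, -50, -4).
|AP × d|² = 9240 and |d|² = 35, so the distance is √(9240/35) = √264 = 2√66.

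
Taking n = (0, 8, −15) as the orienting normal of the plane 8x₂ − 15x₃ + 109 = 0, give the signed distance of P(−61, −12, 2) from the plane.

-1

n·P − (-109) = -17.
|n| = 17, so the signed distance is -17/17 = -1.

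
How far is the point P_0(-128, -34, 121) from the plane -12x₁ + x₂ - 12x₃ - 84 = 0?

2

d = |(-12)·(-128) + 1·(-34) + (-12)·121 − 84| / √(144 + 1 + 144) = |-34| / 17 = 2.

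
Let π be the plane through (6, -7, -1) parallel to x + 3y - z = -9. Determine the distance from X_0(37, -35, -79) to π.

Parallel planes share the normal n = (1, 3, -1); since (6, -7, -1) lies on the plane, its equation is x + 3y - z = -14.
Then n·(37, -35, -79) - (-14) = 25.
|n| = √(1 + 9 + 1) = √11, so the distance is |25|/√11 = 25/√11.

25√11/11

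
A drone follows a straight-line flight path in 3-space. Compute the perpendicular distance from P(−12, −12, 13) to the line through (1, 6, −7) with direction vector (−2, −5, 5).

Direction vector d = (−2, −5, 5).
AP = (−13, −18, 20), and AP × d = (10, 25, 29).
|AP × d|² = 1566 and |d|² = 54, so the distance is √(1566/54) = √29.

√29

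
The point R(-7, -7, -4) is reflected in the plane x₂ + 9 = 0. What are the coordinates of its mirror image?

n = (0, 1, 0), |n|² = 1, n·R − (-9) = 2, so t = 2/1 = 2.
Foot F = R − 2·n = (-7, -9, -4); the reflection is 2F − R = (-7, -11, -4).

(-7, -11, -4)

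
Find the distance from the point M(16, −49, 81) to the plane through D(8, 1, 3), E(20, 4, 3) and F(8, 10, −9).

DE = (12, 3, 0) and DF = (0, 9, −12), so a normal is n = DE × DF = (−36, 144, 108).
d = |(-36)·16 + 144·(-49) + 108·81 − 180| / √(1296 + 20736 + 11664) = |936| / (36√26) = √26.

√26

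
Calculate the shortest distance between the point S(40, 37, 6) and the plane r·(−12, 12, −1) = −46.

4/17

Normal vector n = (−12, 12, −1), and n·(40, 37, 6) − (−46) = 4.
|n| = √(144 + 144 + 1) = 17, so the distance is |4|/17 = 4/17.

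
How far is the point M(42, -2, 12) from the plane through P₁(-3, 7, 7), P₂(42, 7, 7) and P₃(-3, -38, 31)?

P₁P₂ = (45, 0, 0) and P₁P₃ = (0, -45, 24), so a normal is n = P₁P₂ × P₁P₃ = (0, -1080, -2025).
d = |(-1080)·(-2) + (-2025)·12 − (-21735)| / √(0 + 1166400 + 4100625) = |-405| / 2295 = 3/17.

3/17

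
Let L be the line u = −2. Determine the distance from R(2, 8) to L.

The normal to the line is n = (1, 0) with |n| = 1.
|n·R − (-2)| = |2 − (-2)| = 4, so the distance is 4/1 = 4.

4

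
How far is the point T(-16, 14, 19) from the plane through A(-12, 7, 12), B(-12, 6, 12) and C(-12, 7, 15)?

4

AB = (0, -1, 0) and AC = (0, 0, 3), so a normal is n = AB × AC = (-3, 0, 0).
Then n·(-16, 14, 19) - 36 = 12.
|n| = √(9 + 0 + 0) = 3, so the distance is |12|/3 = 4.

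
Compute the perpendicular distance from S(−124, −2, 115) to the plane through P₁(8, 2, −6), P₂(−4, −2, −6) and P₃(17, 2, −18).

P₁P₂ = (−12, −4, 0) and P₁P₃ = (9, 0, −12), so a normal is n = P₁P₂ × P₁P₃ = (48, −144, 36).
Then n·(−124, −2, 115) − (−120) = −1404.
|n| = √(2304 + 20736 + 1296) = 156, so the distance is |-1404|/156 = 9.

9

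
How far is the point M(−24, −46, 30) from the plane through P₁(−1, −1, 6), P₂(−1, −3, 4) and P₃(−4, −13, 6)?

P₁P₂ = (0, −2, −2) and P₁P₃ = (−3, −12, 0), so a normal is n = P₁P₂ × P₁P₃ = (−24, 6, −6).
n = (−24, 6, −6); n·P − (-18) = 138; |n| = 18√2; distance = 138/(18√2) = 23/(3√2).

23√2/6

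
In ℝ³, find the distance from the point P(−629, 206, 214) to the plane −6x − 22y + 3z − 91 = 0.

9

n = (−6, −22, 3); n·P − 91 = -207; |n| = 23; distance = 207/23 = 9.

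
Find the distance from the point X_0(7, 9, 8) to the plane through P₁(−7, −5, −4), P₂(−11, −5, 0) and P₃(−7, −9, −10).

P₁P₂ = (−4, 0, 4) and P₁P₃ = (0, −4, −6), so a normal is n = P₁P₂ × P₁P₃ = (16, −24, 16).
d = |16·7 + (-24)·9 + 16·8 − (-56)| / √(256 + 576 + 256) = |80| / (8√17) = 10√17/17.

10/√17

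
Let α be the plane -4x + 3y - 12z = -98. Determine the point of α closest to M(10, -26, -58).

The perpendicular from M has direction n = (-4, 3, -12): r = (10, -26, -58) + t(-4, 3, -12).
Substitute into the plane: n·(M + tn) = -98 gives 578 + 169t = -98, so t = -4.
Foot = (10, -26, -58) + (-4)·(-4, 3, -12) = (26, -38, -10).

(26, -38, -10)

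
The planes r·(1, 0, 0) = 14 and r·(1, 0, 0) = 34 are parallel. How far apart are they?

20

With common normal n = (1, 0, 0) (|n| = 1), the distance is |14 − 34|/|n| = 20/1 = 20.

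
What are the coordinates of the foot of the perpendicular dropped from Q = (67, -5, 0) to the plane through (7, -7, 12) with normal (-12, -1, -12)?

The perpendicular from Q has direction n = (-12, -1, -12): r = (67, -5, 0) + t(-12, -1, -12).
Substitute into the plane: n·(Q + tn) = -221 gives -799 + 289t = -221, so t = 2.
Foot = (67, -5, 0) + 2·(-12, -1, -12) = (43, -7, -24).

(43, -7, -24)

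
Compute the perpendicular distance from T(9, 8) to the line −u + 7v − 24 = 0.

The normal to the line is n = (−1, 7) with |n| = 5√2.
|n·T − 24| = |47 − 24| = 23, so the distance is 23/(5√2).

23√2/10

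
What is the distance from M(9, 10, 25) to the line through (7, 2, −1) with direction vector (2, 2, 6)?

Direction vector d = (2, 2, 6).
AP = (2, 8, 26); AP·d = 176, |AP|² = 744, |d|² = 44.
distance² = |AP|² − (AP·d)²/|d|² = 744 − 30976/44 = 40, so the distance is 2√10.

2√10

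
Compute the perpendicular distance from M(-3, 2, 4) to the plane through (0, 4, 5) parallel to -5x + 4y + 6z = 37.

Parallel planes share the normal n = (-5, 4, 6); since (0, 4, 5) lies on the plane, its equation is -5x + 4y + 6z = 46.
d = |(-5)·(-3) + 4·2 + 6·4 − 46| / √(25 + 16 + 36) = |1| / √77 = 1/√77.

1/√77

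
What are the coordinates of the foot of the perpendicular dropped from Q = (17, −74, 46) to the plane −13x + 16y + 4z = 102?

The perpendicular from Q has direction n = (−13, 16, 4): r = (17, −74, 46) + λ(−13, 16, 4).
Substitute into the plane: n·(Q + λn) = 102 gives -1221 + 441λ = 102, so λ = 3.
Foot = (17, −74, 46) + 3·(−13, 16, 4) = (−22, −26, 58).

(-22, -26, 58)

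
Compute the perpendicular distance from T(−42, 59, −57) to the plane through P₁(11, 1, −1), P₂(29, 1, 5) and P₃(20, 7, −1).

8

P₁P₂ = (18, 0, 6) and P₁P₃ = (9, 6, 0), so a normal is n = P₁P₂ × P₁P₃ = (−36, 54, 108).
n = (−36, 54, 108); n·P − (-450) = -1008; |n| = 126; distance = 1008/126 = 8.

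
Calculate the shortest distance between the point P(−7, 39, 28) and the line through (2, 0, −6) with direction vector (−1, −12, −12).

√157

Direction vector d = (−1, −12, −12).
AP = (−9, 39, 34), and AP × d = (−60, −142, 147).
|AP × d|² = 45373 and |d|² = 289, so the distance is √(45373/289) = √157.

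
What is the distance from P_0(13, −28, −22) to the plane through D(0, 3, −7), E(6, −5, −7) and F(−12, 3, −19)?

DE = (6, −8, 0) and DF = (−12, 0, −12), so a normal is n = DE × DF = (96, 72, −96).
n = (96, 72, −96); n·P − 888 = 456; |n| = 24√41; distance = 456/(24√41) = 19/√41.

19√41/41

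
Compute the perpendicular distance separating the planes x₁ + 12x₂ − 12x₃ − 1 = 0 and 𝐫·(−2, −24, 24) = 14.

8/17

Divide the second equation by -2 to match normals: x₁ + 12x₂ − 12x₃ = -7.
Both planes have normal n = (1, 12, −12), |n| = 17. Any point on the first plane is at distance |(-7) − 1|/|n| = 8/17 from the second.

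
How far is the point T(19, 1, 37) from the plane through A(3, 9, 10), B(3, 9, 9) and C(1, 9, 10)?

8

AB = (0, 0, -1) and AC = (-2, 0, 0), so a normal is n = AB × AC = (0, 2, 0).
Then n·(19, 1, 37) - 18 = -16.
|n| = √(0 + 4 + 0) = 2, so the distance is |-16|/2 = 8.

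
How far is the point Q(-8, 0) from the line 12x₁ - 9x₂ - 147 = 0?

81/5

The normal to the line is n = (12, -9) with |n| = 15.
|n·Q − 147| = |-96 − 147| = 243, so the distance is 243/15 = 81/5.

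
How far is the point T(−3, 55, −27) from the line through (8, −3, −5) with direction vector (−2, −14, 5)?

Direction vector d = (−2, −14, 5).
AP = (−11, 58, −22), and AP × d = (−18, 99, 270).
|AP × d|² = 83025 and |d|² = 225, so the distance is √(83025/225) = √369 = 3√41.

3√41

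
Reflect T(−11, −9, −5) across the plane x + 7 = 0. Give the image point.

With n = (1, 0, 0), the signed offset is (n·T − (-7))/|n|² = -4/1 = -4.
T' = T − 2t·n = (−11, −9, −5) − (-8)·(1, 0, 0) = (−3, −9, −5).

(-3, -9, -5)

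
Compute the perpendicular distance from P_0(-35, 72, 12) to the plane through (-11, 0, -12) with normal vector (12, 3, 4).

The plane has equation n·(r − (-11, 0, -12)) = 0, i.e. n·r = -180.
d = |12·(-35) + 3·72 + 4·12 − (-180)| / √(144 + 9 + 16) = |24| / 13 = 24/13.

24/13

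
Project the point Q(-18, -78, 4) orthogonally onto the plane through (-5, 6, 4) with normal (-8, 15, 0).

(-50, -18, 4)

n = (-8, 15, 0), |n|² = 289, and n·Q − 130 = -1156.
t = -1156/289 = -4, so the foot is Q − t·n = (-18, -78, 4) − (-4)·(-8, 15, 0) = (-50, -18, 4).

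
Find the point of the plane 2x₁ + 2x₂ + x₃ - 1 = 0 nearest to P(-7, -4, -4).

The perpendicular from P has direction n = (2, 2, 1): r = (-7, -4, -4) + μ(2, 2, 1).
Substitute into the plane: n·(P + μn) = 1 gives -26 + 9μ = 1, so μ = 3.
Foot = (-7, -4, -4) + 3·(2, 2, 1) = (-1, 2, -1).

(-1, 2, -1)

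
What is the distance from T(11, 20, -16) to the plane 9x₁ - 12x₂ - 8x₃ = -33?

d = |9·11 + (-12)·20 + (-8)·(-16) − (-33)| / √(81 + 144 + 64) = |20| / 17 = 20/17.

20/17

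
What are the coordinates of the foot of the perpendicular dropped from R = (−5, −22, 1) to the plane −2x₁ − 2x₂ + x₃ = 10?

The perpendicular from R has direction n = (−2, −2, 1): r = (−5, −22, 1) + μ(−2, −2, 1).
Substitute into the plane: n·(R + μn) = 10 gives 55 + 9μ = 10, so μ = -5.
Foot = (−5, −22, 1) + (-5)·(−2, −2, 1) = (5, −12, −4).

(5, -12, -4)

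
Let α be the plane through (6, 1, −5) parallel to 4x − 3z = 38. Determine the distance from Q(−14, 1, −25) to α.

4

Parallel planes share the normal n = (4, 0, −3); since (6, 1, −5) lies on the plane, its equation is 4x − 3z = 39.
d = |4·(-14) + (-3)·(-25) − 39| / √(16 + 0 + 9) = |-20| / 5 = 4.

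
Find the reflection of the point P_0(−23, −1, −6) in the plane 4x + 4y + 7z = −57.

(-15, 7, 8)

n = (4, 4, 7), |n|² = 81, n·P_0 − (-57) = -81, so t = -81/81 = -1.
Foot F = P_0 − (-1)·n = (−19, 3, 1); the reflection is 2F − P_0 = (−15, 7, 8).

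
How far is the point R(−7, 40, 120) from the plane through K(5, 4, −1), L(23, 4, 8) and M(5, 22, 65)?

KL = (18, 0, 9) and KM = (0, 18, 66), so a normal is n = KL × KM = (−162, −1188, 324).
Then n·(−7, 40, 120) − (−5886) = −1620.
|n| = √(26244 + 1411344 + 104976) = 1242, so the distance is |-1620|/1242 = 30/23.

30/23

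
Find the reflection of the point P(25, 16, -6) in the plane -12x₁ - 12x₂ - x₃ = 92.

With n = (-12, -12, -1), the signed offset is (n·P − 92)/|n|² = -578/289 = -2.
P' = P − 2t·n = (25, 16, -6) − (-4)·(-12, -12, -1) = (-23, -32, -10).

(-23, -32, -10)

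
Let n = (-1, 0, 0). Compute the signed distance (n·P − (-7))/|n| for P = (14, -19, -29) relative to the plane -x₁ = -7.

n·P − (-7) = -7.
|n| = 1, so the signed distance is -7/1 = -7.

-7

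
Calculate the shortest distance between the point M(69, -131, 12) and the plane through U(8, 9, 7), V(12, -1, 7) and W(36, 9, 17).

UV = (4, -10, 0) and UW = (28, 0, 10), so a normal is n = UV × UW = (-100, -40, 280).
Then n·(69, -131, 12) - 800 = 900.
|n| = √(10000 + 1600 + 78400) = 300, so the distance is |900|/300 = 3.

3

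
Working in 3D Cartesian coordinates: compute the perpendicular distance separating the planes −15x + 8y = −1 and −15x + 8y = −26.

With common normal n = (−15, 8, 0) (|n| = 17), the distance is |(-1) − (-26)|/|n| = 25/17.

25/17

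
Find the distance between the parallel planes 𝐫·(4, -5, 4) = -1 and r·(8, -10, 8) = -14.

6/√57

Divide the second equation by 2 to match normals: 4x - 5y + 4z = -7.
Both planes have normal n = (4, -5, 4), |n| = √57. Any point on the first plane is at distance |(-7) − (-1)|/|n| = 6/√57 = 2√57/19 from the second.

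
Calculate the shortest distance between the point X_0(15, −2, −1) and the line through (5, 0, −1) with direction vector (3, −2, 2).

6

Direction vector d = (3, −2, 2).
AP = (10, −2, 0), and AP × d = (−4, −20, −14).
|AP × d|² = 612 and |d|² = 17, so the distance is √(612/17) = √36 = 6.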